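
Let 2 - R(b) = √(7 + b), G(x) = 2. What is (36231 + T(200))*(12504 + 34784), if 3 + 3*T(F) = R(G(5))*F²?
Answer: 3248212720/3 ≈ 1.0827e+9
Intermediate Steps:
R(b) = 2 - √(7 + b)
T(F) = -1 - F²/3 (T(F) = -1 + ((2 - √(7 + 2))*F²)/3 = -1 + ((2 - √9)*F²)/3 = -1 + ((2 - 1*3)*F²)/3 = -1 + ((2 - 3)*F²)/3 = -1 + (-F²)/3 = -1 - F²/3)
(36231 + T(200))*(12504 + 34784) = (36231 + (-1 - ⅓*200²))*(12504 + 34784) = (36231 + (-1 - ⅓*40000))*47288 = (36231 + (-1 - 40000/3))*47288 = (36231 - 40003/3)*47288 = (68690/3)*47288 = 3248212720/3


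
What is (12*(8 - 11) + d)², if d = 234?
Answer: 39204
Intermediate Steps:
(12*(8 - 11) + d)² = (12*(8 - 11) + 234)² = (12*(-3) + 234)² = (-36 + 234)² = 198² = 39204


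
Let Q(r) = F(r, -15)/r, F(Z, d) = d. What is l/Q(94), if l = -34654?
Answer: 3257476/15 ≈ 2.1717e+5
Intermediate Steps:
Q(r) = -15/r
l/Q(94) = -34654/((-15/94)) = -34654/((-15*1/94)) = -34654/(-15/94) = -34654*(-94/15) = 3257476/15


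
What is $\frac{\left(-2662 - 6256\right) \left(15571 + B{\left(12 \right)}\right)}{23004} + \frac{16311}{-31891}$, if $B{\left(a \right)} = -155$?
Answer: $- \frac{1096186581613}{183405141} \approx -5976.9$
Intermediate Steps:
$\frac{\left(-2662 - 6256\right) \left(15571 + B{\left(12 \right)}\right)}{23004} + \frac{16311}{-31891} = \frac{\left(-2662 - 6256\right) \left(15571 - 155\right)}{23004} + \frac{16311}{-31891} = \left(-8918\right) 15416 \cdot \frac{1}{23004} + 16311 \left(- \frac{1}{31891}\right) = \left(-137479888\right) \frac{1}{23004} - \frac{16311}{31891} = - \frac{34369972}{5751} - \frac{16311}{31891} = - \frac{1096186581613}{183405141}$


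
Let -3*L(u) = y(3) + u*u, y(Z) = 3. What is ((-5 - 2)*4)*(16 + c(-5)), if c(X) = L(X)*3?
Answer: 336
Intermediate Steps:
L(u) = -1 - u²/3 (L(u) = -(3 + u*u)/3 = -(3 + u²)/3 = -1 - u²/3)
c(X) = -3 - X² (c(X) = (-1 - X²/3)*3 = -3 - X²)
((-5 - 2)*4)*(16 + c(-5)) = ((-5 - 2)*4)*(16 + (-3 - 1*(-5)²)) = (-7*4)*(16 + (-3 - 1*25)) = -28*(16 + (-3 - 25)) = -28*(16 - 28) = -28*(-12) = 336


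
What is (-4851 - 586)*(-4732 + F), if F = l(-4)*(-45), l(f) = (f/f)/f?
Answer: 102666871/4 ≈ 2.5667e+7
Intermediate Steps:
l(f) = 1/f
F = 45/4 (F = -45/(-4) = -1/4*(-45) = 45/4 ≈ 11.250)
(-4851 - 586)*(-4732 + F) = (-4851 - 586)*(-4732 + 45/4) = -5437*(-18883/4) = 102666871/4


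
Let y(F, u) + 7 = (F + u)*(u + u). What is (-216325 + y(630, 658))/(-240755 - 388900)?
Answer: -492892/209885 ≈ -2.3484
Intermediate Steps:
y(F, u) = -7 + 2*u*(F + u) (y(F, u) = -7 + (F + u)*(u + u) = -7 + (F + u)*(2*u) = -7 + 2*u*(F + u))
(-216325 + y(630, 658))/(-240755 - 388900) = (-216325 + (-7 + 2*658**2 + 2*630*658))/(-240755 - 388900) = (-216325 + (-7 + 2*432964 + 829080))/(-629655) = (-216325 + (-7 + 865928 + 829080))*(-1/629655) = (-216325 + 1695001)*(-1/629655) = 1478676*(-1/629655) = -492892/209885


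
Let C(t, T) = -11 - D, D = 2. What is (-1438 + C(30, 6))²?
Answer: 2105401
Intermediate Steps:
C(t, T) = -13 (C(t, T) = -11 - 1*2 = -11 - 2 = -13)
(-1438 + C(30, 6))² = (-1438 - 13)² = (-1451)² = 2105401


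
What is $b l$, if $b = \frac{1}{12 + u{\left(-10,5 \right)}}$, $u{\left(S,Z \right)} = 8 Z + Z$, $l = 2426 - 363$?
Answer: $\frac{2063}{57} \approx 36.193$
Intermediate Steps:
$l = 2063$
$u{\left(S,Z \right)} = 9 Z$
$b = \frac{1}{57}$ ($b = \frac{1}{12 + 9 \cdot 5} = \frac{1}{12 + 45} = \frac{1}{57} \approx 0.017544$)
$b l = \frac{1}{57} \cdot 2063 = \frac{2063}{57}$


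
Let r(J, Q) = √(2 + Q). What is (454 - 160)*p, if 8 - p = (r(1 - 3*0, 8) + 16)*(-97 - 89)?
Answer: 877296 + 54684*√10 ≈ 1.0502e+6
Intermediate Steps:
p = 2984 + 186*√10 (p = 8 - (√(2 + 8) + 16)*(-97 - 89) = 8 - (√10 + 16)*(-186) = 8 - (16 + √10)*(-186) = 8 - (-2976 - 186*√10) = 8 + (2976 + 186*√10) = 2984 + 186*√10 ≈ 3572.2)
(454 - 160)*p = (454 - 160)*(2984 + 186*√10) = 294*(2984 + 186*√10) = 877296 + 54684*√10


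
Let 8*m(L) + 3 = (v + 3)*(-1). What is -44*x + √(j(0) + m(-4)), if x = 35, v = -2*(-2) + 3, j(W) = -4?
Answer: -1540 + 3*I*√10/4 ≈ -1540.0 + 2.3717*I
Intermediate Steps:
v = 7 (v = 4 + 3 = 7)
m(L) = -13/8 (m(L) = -3/8 + ((7 + 3)*(-1))/8 = -3/8 + (10*(-1))/8 = -3/8 + (⅛)*(-10) = -3/8 - 5/4 = -13/8)
-44*x + √(j(0) + m(-4)) = -44*35 + √(-4 - 13/8) = -1540 + √(-45/8) = -1540 + 3*I*√10/4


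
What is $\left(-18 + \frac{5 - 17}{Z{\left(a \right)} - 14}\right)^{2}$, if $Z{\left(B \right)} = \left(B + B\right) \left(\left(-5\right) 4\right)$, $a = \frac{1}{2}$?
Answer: $\frac{90000}{289} \approx 311.42$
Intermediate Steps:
$a = \frac{1}{2} \approx 0.5$
$Z{\left(B \right)} = - 40 B$ ($Z{\left(B \right)} = 2 B \left(-20\right) = - 40 B$)
$\left(-18 + \frac{5 - 17}{Z{\left(a \right)} - 14}\right)^{2} = \left(-18 + \frac{5 - 17}{\left(-40\right) \frac{1}{2} - 14}\right)^{2} = \left(-18 - \frac{12}{-20 - 14}\right)^{2} = \left(-18 - \frac{12}{-34}\right)^{2} = \left(-18 - - \frac{6}{17}\right)^{2} = \left(-18 + \frac{6}{17}\right)^{2} = \left(- \frac{300}{17}\right)^{2} = \frac{90000}{289}$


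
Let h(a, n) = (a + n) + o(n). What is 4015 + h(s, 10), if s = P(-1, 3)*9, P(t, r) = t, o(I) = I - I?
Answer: 4016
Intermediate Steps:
o(I) = 0
s = -9 (s = -1*9 = -9)
h(a, n) = a + n (h(a, n) = (a + n) + 0 = a + n)
4015 + h(s, 10) = 4015 + (-9 + 10) = 4015 + 1 = 4016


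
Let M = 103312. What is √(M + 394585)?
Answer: √497897 ≈ 705.62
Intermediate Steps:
√(M + 394585) = √(103312 + 394585) = √497897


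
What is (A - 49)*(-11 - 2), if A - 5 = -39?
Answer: 1079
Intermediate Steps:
A = -34 (A = 5 - 39 = -34)
(A - 49)*(-11 - 2) = (-34 - 49)*(-11 - 2) = -83*(-13) = 1079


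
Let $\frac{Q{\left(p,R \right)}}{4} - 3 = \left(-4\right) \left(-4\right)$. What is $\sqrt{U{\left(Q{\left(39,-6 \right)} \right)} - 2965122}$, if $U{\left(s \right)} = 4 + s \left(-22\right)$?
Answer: $i \sqrt{2966790} \approx 1722.4 i$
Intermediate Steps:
$Q{\left(p,R \right)} = 76$ ($Q{\left(p,R \right)} = 12 + 4 \left(\left(-4\right) \left(-4\right)\right) = 12 + 4 \cdot 16 = 12 + 64 = 76$)
$U{\left(s \right)} = 4 - 22 s$
$\sqrt{U{\left(Q{\left(39,-6 \right)} \right)} - 2965122} = \sqrt{\left(4 - 1672\right) - 2965122} = \sqrt{-1668 - 2965122} = \sqrt{-2966790} = i \sqrt{2966790}$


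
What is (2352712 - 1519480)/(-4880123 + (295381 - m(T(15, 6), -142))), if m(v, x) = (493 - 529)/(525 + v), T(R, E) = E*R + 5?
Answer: -129150960/710635001 ≈ -0.18174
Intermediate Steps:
T(R, E) = 5 + E*R
m(v, x) = -36/(525 + v)
(2352712 - 1519480)/(-4880123 + (295381 - m(T(15, 6), -142))) = (2352712 - 1519480)/(-4880123 + (295381 - (-36)/(525 + (5 + 6*15)))) = 833232/(-4880123 + (295381 - (-36)/(525 + (5 + 90)))) = 833232/(-4880123 + (295381 - (-36)/(525 + 95))) = 833232/(-4880123 + (295381 - (-36)/620)) = 833232/(-4880123 + (295381 - 1*(-9/155))) = 833232/(-4880123 + (295381 + 9/155)) = 833232/(-4880123 + 45784064/155) = 833232/(-710635001/155) = 833232*(-155/710635001) = -129150960/710635001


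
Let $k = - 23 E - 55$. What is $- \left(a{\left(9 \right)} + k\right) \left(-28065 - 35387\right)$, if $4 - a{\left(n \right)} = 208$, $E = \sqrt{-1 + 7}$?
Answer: $-16434068 - 1459396 \sqrt{6} \approx -2.0009 \cdot 10^{7}$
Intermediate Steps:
$E = \sqrt{6} \approx 2.4495$
$a{\left(n \right)} = -204$ ($a{\left(n \right)} = 4 - 208 = -204$)
$k = -55 - 23 \sqrt{6}$ ($k = - 23 \sqrt{6} - 55 = -55 - 23 \sqrt{6} \approx -111.34$)
$- \left(a{\left(9 \right)} + k\right) \left(-28065 - 35387\right) = - \left(-204 - \left(55 + 23 \sqrt{6}\right)\right) \left(-28065 - 35387\right) = - \left(-259 - 23 \sqrt{6}\right) \left(-63452\right) = - (16434068 + 1459396 \sqrt{6}) = -16434068 - 1459396 \sqrt{6}$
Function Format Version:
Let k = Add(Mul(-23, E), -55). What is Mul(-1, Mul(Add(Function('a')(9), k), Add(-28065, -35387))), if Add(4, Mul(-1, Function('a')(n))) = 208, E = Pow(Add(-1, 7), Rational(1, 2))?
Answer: Add(-16434068, Mul(-1459396, Pow(6, Rational(1, 2)))) ≈ -2.0009e+7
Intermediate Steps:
E = Pow(6, Rational(1, 2)) ≈ 2.4495
Function('a')(n) = -204 (Function('a')(n) = Add(4, Mul(-1, 208)) = Add(4, -208) = -204)
k = Add(-55, Mul(-23, Pow(6, Rational(1, 2)))) (k = Add(Mul(-23, Pow(6, Rational(1, 2))), -55) = Add(-55, Mul(-23, Pow(6, Rational(1, 2)))) ≈ -111.34)
Mul(-1, Mul(Add(Function('a')(9), k), Add(-28065, -35387))) = Mul(-1, Mul(Add(-204, Add(-55, Mul(-23, Pow(6, Rational(1, 2))))), Add(-28065, -35387))) = Mul(-1, Mul(Add(-259, Mul(-23, Pow(6, Rational(1, 2)))), -63452)) = Mul(-1, Add(16434068, Mul(1459396, Pow(6, Rational(1, 2))))) = Add(-16434068, Mul(-1459396, Pow(6, Rational(1, 2))))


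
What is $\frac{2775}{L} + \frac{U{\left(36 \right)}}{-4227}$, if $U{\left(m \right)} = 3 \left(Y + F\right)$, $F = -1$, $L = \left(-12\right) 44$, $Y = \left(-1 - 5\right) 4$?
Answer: $- \frac{1298925}{247984} \approx -5.2379$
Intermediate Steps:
$Y = -24$ ($Y = \left(-6\right) 4 = -24$)
$L = -528$
$U{\left(m \right)} = -75$ ($U{\left(m \right)} = 3 \left(-24 - 1\right) = 3 \left(-25\right) = -75$)
$\frac{2775}{L} + \frac{U{\left(36 \right)}}{-4227} = \frac{2775}{-528} - \frac{75}{-4227} = 2775 \left(- \frac{1}{528}\right) - - \frac{25}{1409} = - \frac{925}{176} + \frac{25}{1409} = - \frac{1298925}{247984}$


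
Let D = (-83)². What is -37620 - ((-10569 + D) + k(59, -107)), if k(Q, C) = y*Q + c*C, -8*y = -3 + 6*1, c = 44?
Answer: -233679/8 ≈ -29210.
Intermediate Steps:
D = 6889
y = -3/8 (y = -(-3 + 6*1)/8 = -(-3 + 6)/8 = -⅛*3 = -3/8 ≈ -0.37500)
k(Q, C) = 44*C - 3*Q/8 (k(Q, C) = -3*Q/8 + 44*C = 44*C - 3*Q/8)
-37620 - ((-10569 + D) + k(59, -107)) = -37620 - ((-10569 + 6889) + (44*(-107) - 3/8*59)) = -37620 - (-3680 + (-4708 - 177/8)) = -37620 - (-3680 - 37841/8) = -37620 - 1*(-67281/8) = -37620 + 67281/8 = -233679/8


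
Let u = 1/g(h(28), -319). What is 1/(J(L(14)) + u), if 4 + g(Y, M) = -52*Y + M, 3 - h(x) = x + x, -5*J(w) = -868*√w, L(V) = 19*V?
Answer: -60825/1186329431369351 + 25690582260*√266/1186329431369351 ≈ 0.00035319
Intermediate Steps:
J(w) = 868*√w/5 (J(w) = -(-868)*√w/5 = 868*√w/5)
h(x) = 3 - 2*x (h(x) = 3 - (x + x) = 3 - 2*x)
g(Y, M) = -4 + M - 52*Y (g(Y, M) = -4 + (-52*Y + M) = -4 + (M - 52*Y) = -4 + M - 52*Y)
u = 1/2433 (u = 1/(-4 - 319 - 52*(3 - 2*28)) = 1/(-4 - 319 - 52*(3 - 56)) = 1/(-4 - 319 - 52*(-53)) = 1/(-4 - 319 + 2756) = 1/2433 ≈ 0.00041102)
1/(J(L(14)) + u) = 1/(868*√(19*14)/5 + 1/2433) = 1/(868*√266/5 + 1/2433) = 1/(1/2433 + 868*√266/5)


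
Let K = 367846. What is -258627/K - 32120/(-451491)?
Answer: -104952549337/166079158386 ≈ -0.63194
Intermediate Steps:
-258627/K - 32120/(-451491) = -258627/367846 - 32120/(-451491) = -258627*1/367846 - 32120*(-1/451491) = -258627/367846 + 32120/451491 = -104952549337/166079158386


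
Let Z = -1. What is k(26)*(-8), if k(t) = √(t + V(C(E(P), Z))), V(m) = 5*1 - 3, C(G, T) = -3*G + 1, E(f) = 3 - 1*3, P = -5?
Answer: -16*√7 ≈ -42.332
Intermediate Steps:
E(f) = 0 (E(f) = 3 - 3 = 0)
C(G, T) = 1 - 3*G
V(m) = 2 (V(m) = 5 - 3 = 2)
k(t) = √(2 + t) (k(t) = √(t + 2) = √(2 + t))
k(26)*(-8) = √(2 + 26)*(-8) = √28*(-8) = (2*√7)*(-8) = -16*√7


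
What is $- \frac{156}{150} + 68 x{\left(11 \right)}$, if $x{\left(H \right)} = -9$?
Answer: $- \frac{15326}{25} \approx -613.04$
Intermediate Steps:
$- \frac{156}{150} + 68 x{\left(11 \right)} = - \frac{156}{150} + 68 \left(-9\right) = \left(-156\right) \frac{1}{150} - 612 = - \frac{26}{25} - 612 = - \frac{15326}{25}$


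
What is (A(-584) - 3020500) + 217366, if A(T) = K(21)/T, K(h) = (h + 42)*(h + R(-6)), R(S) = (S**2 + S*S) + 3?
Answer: -204629538/73 ≈ -2.8031e+6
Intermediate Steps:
R(S) = 3 + 2*S**2 (R(S) = (S**2 + S**2) + 3 = 2*S**2 + 3 = 3 + 2*S**2)
K(h) = (42 + h)*(75 + h) (K(h) = (h + 42)*(h + (3 + 2*(-6)**2)) = (42 + h)*(h + (3 + 2*36)) = (42 + h)*(h + (3 + 72)) = (42 + h)*(h + 75) = (42 + h)*(75 + h))
A(T) = 6048/T (A(T) = (3150 + 21**2 + 117*21)/T = (3150 + 441 + 2457)/T = 6048/T)
(A(-584) - 3020500) + 217366 = (6048/(-584) - 3020500) + 217366 = (6048*(-1/584) - 3020500) + 217366 = (-756/73 - 3020500) + 217366 = -220497256/73 + 217366 = -204629538/73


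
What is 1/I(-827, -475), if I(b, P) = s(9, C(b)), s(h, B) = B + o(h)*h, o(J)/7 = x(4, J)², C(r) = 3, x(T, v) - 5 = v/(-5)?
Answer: 25/16203 ≈ 0.0015429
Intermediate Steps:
x(T, v) = 5 - v/5 (x(T, v) = 5 + v/(-5) = 5 + v*(-⅕) = 5 - v/5)
o(J) = 7*(5 - J/5)²
s(h, B) = B + 7*h*(-25 + h)²/25 (s(h, B) = B + (7*(-25 + h)²/25)*h = B + 7*h*(-25 + h)²/25)
I(b, P) = 16203/25 (I(b, P) = 3 + (7/25)*9*(-25 + 9)² = 3 + (7/25)*9*(-16)² = 3 + (7/25)*9*256 = 3 + 16128/25 = 16203/25)
1/I(-827, -475) = 1/(16203/25) = 25/16203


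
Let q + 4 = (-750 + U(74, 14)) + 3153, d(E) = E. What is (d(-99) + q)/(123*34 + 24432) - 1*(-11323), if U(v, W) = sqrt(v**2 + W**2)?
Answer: 161999311/14307 + sqrt(1418)/14307 ≈ 11323.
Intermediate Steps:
U(v, W) = sqrt(W**2 + v**2)
q = 2399 + 2*sqrt(1418) (q = -4 + ((-750 + sqrt(14**2 + 74**2)) + 3153) = -4 + ((-750 + sqrt(196 + 5476)) + 3153) = -4 + ((-750 + sqrt(5672)) + 3153) = -4 + ((-750 + 2*sqrt(1418)) + 3153) = -4 + (2403 + 2*sqrt(1418)) = 2399 + 2*sqrt(1418) ≈ 2474.3)
(d(-99) + q)/(123*34 + 24432) - 1*(-11323) = (-99 + (2399 + 2*sqrt(1418)))/(123*34 + 24432) - 1*(-11323) = (2300 + 2*sqrt(1418))/(4182 + 24432) + 11323 = (2300 + 2*sqrt(1418))/28614 + 11323 = (2300 + 2*sqrt(1418))*(1/28614) + 11323 = (1150/14307 + sqrt(1418)/14307) + 11323 = 161999311/14307 + sqrt(1418)/14307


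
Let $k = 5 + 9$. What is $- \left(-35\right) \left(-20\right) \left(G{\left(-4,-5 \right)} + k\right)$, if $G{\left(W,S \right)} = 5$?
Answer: $-13300$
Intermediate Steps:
$k = 14$
$- \left(-35\right) \left(-20\right) \left(G{\left(-4,-5 \right)} + k\right) = - \left(-35\right) \left(-20\right) \left(5 + 14\right) = - 700 \cdot 19 = \left(-1\right) 13300 = -13300$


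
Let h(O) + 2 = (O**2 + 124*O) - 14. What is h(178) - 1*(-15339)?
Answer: 69079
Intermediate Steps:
h(O) = -16 + O**2 + 124*O (h(O) = -2 + ((O**2 + 124*O) - 14) = -2 + (-14 + O**2 + 124*O) = -16 + O**2 + 124*O)
h(178) - 1*(-15339) = (-16 + 178**2 + 124*178) - 1*(-15339) = (-16 + 31684 + 22072) + 15339 = 53740 + 15339 = 69079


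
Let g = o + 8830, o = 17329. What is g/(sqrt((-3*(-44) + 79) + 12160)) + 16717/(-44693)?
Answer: -16717/44693 + 26159*sqrt(12371)/12371 ≈ 234.82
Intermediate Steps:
g = 26159 (g = 17329 + 8830 = 26159)
g/(sqrt((-3*(-44) + 79) + 12160)) + 16717/(-44693) = 26159/(sqrt((-3*(-44) + 79) + 12160)) + 16717/(-44693) = 26159/(sqrt((132 + 79) + 12160)) + 16717*(-1/44693) = 26159/(sqrt(211 + 12160)) - 16717/44693 = 26159/(sqrt(12371)) - 16717/44693 = 26159*(sqrt(12371)/12371) - 16717/44693 = 26159*sqrt(12371)/12371 - 16717/44693 = -16717/44693 + 26159*sqrt(12371)/12371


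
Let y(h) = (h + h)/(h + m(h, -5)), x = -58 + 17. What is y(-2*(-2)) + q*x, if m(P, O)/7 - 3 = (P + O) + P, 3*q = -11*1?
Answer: 10385/69 ≈ 150.51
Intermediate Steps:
q = -11/3 (q = (-11*1)/3 = (1/3)*(-11) = -11/3 ≈ -3.6667)
x = -41
m(P, O) = 21 + 7*O + 14*P (m(P, O) = 21 + 7*((P + O) + P) = 21 + 7*((O + P) + P) = 21 + 7*(O + 2*P) = 21 + (7*O + 14*P) = 21 + 7*O + 14*P)
y(h) = 2*h/(-14 + 15*h) (y(h) = (h + h)/(h + (21 + 7*(-5) + 14*h)) = (2*h)/(h + (21 - 35 + 14*h)) = (2*h)/(h + (-14 + 14*h)) = (2*h)/(-14 + 15*h) = 2*h/(-14 + 15*h))
y(-2*(-2)) + q*x = 2*(-2*(-2))/(-14 + 15*(-2*(-2))) - 11/3*(-41) = 2*4/(-14 + 15*4) + 451/3 = 2*4/(-14 + 60) + 451/3 = 2*4/46 + 451/3 = 2*4*(1/46) + 451/3 = 4/23 + 451/3 = 10385/69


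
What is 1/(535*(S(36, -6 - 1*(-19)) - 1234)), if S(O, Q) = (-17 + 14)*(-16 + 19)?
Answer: -1/665005 ≈ -1.5037e-6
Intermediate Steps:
S(O, Q) = -9 (S(O, Q) = -3*3 = -9)
1/(535*(S(36, -6 - 1*(-19)) - 1234)) = 1/(535*(-9 - 1234)) = 1/(535*(-1243)) = 1/(-665005) = -1/665005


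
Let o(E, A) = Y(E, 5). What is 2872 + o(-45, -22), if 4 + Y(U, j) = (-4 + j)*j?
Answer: 2873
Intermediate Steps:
Y(U, j) = -4 + j*(-4 + j) (Y(U, j) = -4 + (-4 + j)*j = -4 + j*(-4 + j))
o(E, A) = 1 (o(E, A) = -4 + 5² - 4*5 = -4 + 25 - 20 = 1)
2872 + o(-45, -22) = 2872 + 1 = 2873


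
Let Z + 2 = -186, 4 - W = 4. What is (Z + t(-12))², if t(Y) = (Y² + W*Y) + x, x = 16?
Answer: 784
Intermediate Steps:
W = 0 (W = 4 - 1*4 = 4 - 4 = 0)
Z = -188 (Z = -2 - 186 = -188)
t(Y) = 16 + Y² (t(Y) = (Y² + 0*Y) + 16 = (Y² + 0) + 16 = Y² + 16 = 16 + Y²)
(Z + t(-12))² = (-188 + (16 + (-12)²))² = (-188 + (16 + 144))² = (-188 + 160)² = (-28)² = 784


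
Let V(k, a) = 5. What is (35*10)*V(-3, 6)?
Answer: 1750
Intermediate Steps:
(35*10)*V(-3, 6) = (35*10)*5 = 350*5 = 1750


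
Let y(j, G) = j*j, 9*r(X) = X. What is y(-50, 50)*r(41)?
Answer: 102500/9 ≈ 11389.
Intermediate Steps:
r(X) = X/9
y(j, G) = j**2
y(-50, 50)*r(41) = (-50)**2*((1/9)*41) = 2500*(41/9) = 102500/9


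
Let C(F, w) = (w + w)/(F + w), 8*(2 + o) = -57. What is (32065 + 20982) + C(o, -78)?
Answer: 36975007/697 ≈ 53049.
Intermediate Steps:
o = -73/8 (o = -2 + (⅛)*(-57) = -2 - 57/8 = -73/8 ≈ -9.1250)
C(F, w) = 2*w/(F + w) (C(F, w) = (2*w)/(F + w) = 2*w/(F + w))
(32065 + 20982) + C(o, -78) = (32065 + 20982) + 2*(-78)/(-73/8 - 78) = 53047 + 2*(-78)/(-697/8) = 53047 + 2*(-78)*(-8/697) = 53047 + 1248/697 = 36975007/697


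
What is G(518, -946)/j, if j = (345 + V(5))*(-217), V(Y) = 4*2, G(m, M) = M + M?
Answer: 1892/76601 ≈ 0.024699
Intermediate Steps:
G(m, M) = 2*M
V(Y) = 8
j = -76601 (j = (345 + 8)*(-217) = 353*(-217) = -76601)
G(518, -946)/j = (2*(-946))/(-76601) = -1892*(-1/76601) = 1892/76601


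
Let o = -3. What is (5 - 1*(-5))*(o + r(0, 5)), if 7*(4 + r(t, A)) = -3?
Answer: -520/7 ≈ -74.286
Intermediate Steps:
r(t, A) = -31/7 (r(t, A) = -4 + (⅐)*(-3) = -4 - 3/7 = -31/7)
(5 - 1*(-5))*(o + r(0, 5)) = (5 - 1*(-5))*(-3 - 31/7) = (5 + 5)*(-52/7) = 10*(-52/7) = -520/7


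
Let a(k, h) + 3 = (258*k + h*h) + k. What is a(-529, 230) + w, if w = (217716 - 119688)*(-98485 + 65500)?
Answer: -3233537694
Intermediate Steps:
a(k, h) = -3 + h² + 259*k (a(k, h) = -3 + ((258*k + h*h) + k) = -3 + ((258*k + h²) + k) = -3 + ((h² + 258*k) + k) = -3 + (h² + 259*k) = -3 + h² + 259*k)
w = -3233453580 (w = 98028*(-32985) = -3233453580)
a(-529, 230) + w = (-3 + 230² + 259*(-529)) - 3233453580 = (-3 + 52900 - 137011) - 3233453580 = -84114 - 3233453580 = -3233537694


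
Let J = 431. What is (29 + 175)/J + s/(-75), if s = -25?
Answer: 1043/1293 ≈ 0.80665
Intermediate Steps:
(29 + 175)/J + s/(-75) = (29 + 175)/431 - 25/(-75) = 204*(1/431) - 25*(-1/75) = 204/431 + 1/3 = 1043/1293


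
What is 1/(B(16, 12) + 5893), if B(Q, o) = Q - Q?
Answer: 1/5893 ≈ 0.00016969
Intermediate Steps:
B(Q, o) = 0
1/(B(16, 12) + 5893) = 1/(0 + 5893) = 1/5893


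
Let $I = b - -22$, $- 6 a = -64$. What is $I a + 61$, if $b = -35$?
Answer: $- \frac{233}{3} \approx -77.667$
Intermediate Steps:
$a = \frac{32}{3}$ ($a = \left(- \frac{1}{6}\right) \left(-64\right) = \frac{32}{3} \approx 10.667$)
$I = -13$ ($I = -35 - -22 = -35 + 22 = -13$)
$I a + 61 = \left(-13\right) \frac{32}{3} + 61 = - \frac{416}{3} + 61 = - \frac{233}{3}$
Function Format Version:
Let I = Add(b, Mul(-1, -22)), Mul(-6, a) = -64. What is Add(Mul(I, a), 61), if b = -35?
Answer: Rational(-233, 3) ≈ -77.667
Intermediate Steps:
a = Rational(32, 3) (a = Mul(Rational(-1, 6), -64) = Rational(32, 3) ≈ 10.667)
I = -13 (I = Add(-35, Mul(-1, -22)) = Add(-35, 22) = -13)
Add(Mul(I, a), 61) = Add(Mul(-13, Rational(32, 3)), 61) = Add(Rational(-416, 3), 61) = Rational(-233, 3)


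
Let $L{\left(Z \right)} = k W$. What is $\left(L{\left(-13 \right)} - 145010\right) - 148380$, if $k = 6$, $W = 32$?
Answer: $-293198$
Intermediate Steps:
$L{\left(Z \right)} = 192$ ($L{\left(Z \right)} = 6 \cdot 32 = 192$)
$\left(L{\left(-13 \right)} - 145010\right) - 148380 = \left(192 - 145010\right) - 148380 = -144818 - 148380 = -293198$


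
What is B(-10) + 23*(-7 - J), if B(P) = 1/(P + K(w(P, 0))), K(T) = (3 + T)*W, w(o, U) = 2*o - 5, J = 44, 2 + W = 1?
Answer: -14075/12 ≈ -1172.9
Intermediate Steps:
W = -1 (W = -2 + 1 = -1)
w(o, U) = -5 + 2*o
K(T) = -3 - T (K(T) = (3 + T)*(-1) = -3 - T)
B(P) = 1/(2 - P) (B(P) = 1/(P + (-3 - (-5 + 2*P))) = 1/(P + (-3 + (5 - 2*P))) = 1/(P + (2 - 2*P)) = 1/(2 - P))
B(-10) + 23*(-7 - J) = -1/(-2 - 10) + 23*(-7 - 1*44) = -1/(-12) + 23*(-7 - 44) = -1*(-1/12) + 23*(-51) = 1/12 - 1173 = -14075/12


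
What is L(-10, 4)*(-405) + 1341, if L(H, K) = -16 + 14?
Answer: 2151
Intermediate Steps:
L(H, K) = -2
L(-10, 4)*(-405) + 1341 = -2*(-405) + 1341 = 810 + 1341 = 2151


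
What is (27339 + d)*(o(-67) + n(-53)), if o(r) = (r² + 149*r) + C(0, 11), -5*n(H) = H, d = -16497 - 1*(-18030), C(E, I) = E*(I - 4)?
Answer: -791583624/5 ≈ -1.5832e+8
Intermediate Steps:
C(E, I) = E*(-4 + I)
d = 1533 (d = -16497 + 18030 = 1533)
n(H) = -H/5
o(r) = r² + 149*r (o(r) = (r² + 149*r) + 0*(-4 + 11) = (r² + 149*r) + 0*7 = (r² + 149*r) + 0 = r² + 149*r)
(27339 + d)*(o(-67) + n(-53)) = (27339 + 1533)*(-67*(149 - 67) - ⅕*(-53)) = 28872*(-67*82 + 53/5) = 28872*(-5494 + 53/5) = 28872*(-27417/5) = -791583624/5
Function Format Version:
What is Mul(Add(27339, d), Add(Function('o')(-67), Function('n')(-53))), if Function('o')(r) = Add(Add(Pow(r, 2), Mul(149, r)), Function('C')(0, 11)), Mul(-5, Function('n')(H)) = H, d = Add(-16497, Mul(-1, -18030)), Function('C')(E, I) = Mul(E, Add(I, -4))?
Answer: Rational(-791583624, 5) ≈ -1.5832e+8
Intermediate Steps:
Function('C')(E, I) = Mul(E, Add(-4, I))
d = 1533 (d = Add(-16497, 18030) = 1533)
Function('n')(H) = Mul(Rational(-1, 5), H)
Function('o')(r) = Add(Pow(r, 2), Mul(149, r)) (Function('o')(r) = Add(Add(Pow(r, 2), Mul(149, r)), Mul(0, Add(-4, 11))) = Add(Add(Pow(r, 2), Mul(149, r)), Mul(0, 7)) = Add(Add(Pow(r, 2), Mul(149, r)), 0) = Add(Pow(r, 2), Mul(149, r)))
Mul(Add(27339, d), Add(Function('o')(-67), Function('n')(-53))) = Mul(Add(27339, 1533), Add(Mul(-67, Add(149, -67)), Mul(Rational(-1, 5), -53))) = Mul(28872, Add(Mul(-67, 82), Rational(53, 5))) = Mul(28872, Add(-5494, Rational(53, 5))) = Mul(28872, Rational(-27417, 5)) = Rational(-791583624, 5)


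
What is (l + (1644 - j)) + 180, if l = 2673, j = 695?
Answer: 3802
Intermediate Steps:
(l + (1644 - j)) + 180 = (2673 + (1644 - 1*695)) + 180 = (2673 + (1644 - 695)) + 180 = (2673 + 949) + 180 = 3622 + 180 = 3802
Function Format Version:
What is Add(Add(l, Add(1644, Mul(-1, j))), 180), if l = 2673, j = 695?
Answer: 3802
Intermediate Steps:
Add(Add(l, Add(1644, Mul(-1, j))), 180) = Add(Add(2673, Add(1644, Mul(-1, 695))), 180) = Add(Add(2673, Add(1644, -695)), 180) = Add(Add(2673, 949), 180) = Add(3622, 180) = 3802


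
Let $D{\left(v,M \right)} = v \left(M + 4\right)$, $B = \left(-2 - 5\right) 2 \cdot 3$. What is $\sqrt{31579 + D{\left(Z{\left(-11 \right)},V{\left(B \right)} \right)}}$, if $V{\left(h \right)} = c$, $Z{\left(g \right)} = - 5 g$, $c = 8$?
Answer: $\sqrt{32239} \approx 179.55$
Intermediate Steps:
$B = -42$ ($B = \left(-2 - 5\right) 2 \cdot 3 = \left(-7\right) 2 \cdot 3 = \left(-14\right) 3 = -42$)
$V{\left(h \right)} = 8$
$D{\left(v,M \right)} = v \left(4 + M\right)$
$\sqrt{31579 + D{\left(Z{\left(-11 \right)},V{\left(B \right)} \right)}} = \sqrt{31579 + \left(-5\right) \left(-11\right) \left(4 + 8\right)} = \sqrt{31579 + 55 \cdot 12} = \sqrt{31579 + 660} = \sqrt{32239}$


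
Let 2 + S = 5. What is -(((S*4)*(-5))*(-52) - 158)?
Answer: -2962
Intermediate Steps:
S = 3 (S = -2 + 5 = 3)
-(((S*4)*(-5))*(-52) - 158) = -(((3*4)*(-5))*(-52) - 158) = -((12*(-5))*(-52) - 158) = -(-60*(-52) - 158) = -(3120 - 158) = -1*2962 = -2962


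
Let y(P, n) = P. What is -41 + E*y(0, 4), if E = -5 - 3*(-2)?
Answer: -41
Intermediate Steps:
E = 1 (E = -5 + 6 = 1)
-41 + E*y(0, 4) = -41 + 1*0 = -41 + 0 = -41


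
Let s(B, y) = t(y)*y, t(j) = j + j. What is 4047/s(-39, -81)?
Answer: 1349/4374 ≈ 0.30841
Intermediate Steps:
t(j) = 2*j
s(B, y) = 2*y**2 (s(B, y) = (2*y)*y = 2*y**2)
4047/s(-39, -81) = 4047/((2*(-81)**2)) = 4047/((2*6561)) = 4047/13122 = 4047*(1/13122) = 1349/4374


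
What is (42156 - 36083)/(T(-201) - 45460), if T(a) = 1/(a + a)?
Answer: -2441346/18274921 ≈ -0.13359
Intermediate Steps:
T(a) = 1/(2*a)
(42156 - 36083)/(T(-201) - 45460) = (42156 - 36083)/((½)/(-201) - 45460) = 6073/((½)*(-1/201) - 45460) = 6073/(-1/402 - 45460) = 6073/(-18274921/402) = 6073*(-402/18274921) = -2441346/18274921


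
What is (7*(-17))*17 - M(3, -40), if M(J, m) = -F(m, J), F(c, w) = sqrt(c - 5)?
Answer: -2023 + 3*I*sqrt(5) ≈ -2023.0 + 6.7082*I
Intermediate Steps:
F(c, w) = sqrt(-5 + c)
M(J, m) = -sqrt(-5 + m)
(7*(-17))*17 - M(3, -40) = (7*(-17))*17 - (-1)*sqrt(-5 - 40) = -119*17 - (-1)*sqrt(-45) = -2023 - (-1)*3*I*sqrt(5) = -2023 - (-3)*I*sqrt(5) = -2023 + 3*I*sqrt(5)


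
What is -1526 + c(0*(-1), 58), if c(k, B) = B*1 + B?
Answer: -1410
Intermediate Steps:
c(k, B) = 2*B (c(k, B) = B + B = 2*B)
-1526 + c(0*(-1), 58) = -1526 + 2*58 = -1526 + 116 = -1410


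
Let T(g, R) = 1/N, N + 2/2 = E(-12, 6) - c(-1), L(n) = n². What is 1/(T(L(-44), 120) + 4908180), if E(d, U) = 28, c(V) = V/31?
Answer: 838/4113054871 ≈ 2.0374e-7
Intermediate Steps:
c(V) = V/31 (c(V) = V*(1/31) = V/31)
N = 838/31 (N = -1 + (28 - (-1)/31) = -1 + (28 - 1*(-1/31)) = -1 + (28 + 1/31) = -1 + 869/31 = 838/31 ≈ 27.032)
T(g, R) = 31/838 (T(g, R) = 1/(838/31) = 31/838)
1/(T(L(-44), 120) + 4908180) = 1/(31/838 + 4908180) = 1/(4113054871/838) = 838/4113054871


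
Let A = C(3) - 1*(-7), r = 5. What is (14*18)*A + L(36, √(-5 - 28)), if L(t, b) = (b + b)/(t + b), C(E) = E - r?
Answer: 558202/443 + 24*I*√33/443 ≈ 1260.0 + 0.31122*I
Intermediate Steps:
C(E) = -5 + E (C(E) = E - 1*5 = E - 5 = -5 + E)
A = 5 (A = (-5 + 3) - 1*(-7) = -2 + 7 = 5)
L(t, b) = 2*b/(b + t) (L(t, b) = (2*b)/(b + t) = 2*b/(b + t))
(14*18)*A + L(36, √(-5 - 28)) = (14*18)*5 + 2*√(-5 - 28)/(√(-5 - 28) + 36) = 252*5 + 2*√(-33)/(√(-33) + 36) = 1260 + 2*(I*√33)/(I*√33 + 36) = 1260 + 2*(I*√33)/(36 + I*√33) = 1260 + 2*I*√33/(36 + I*√33)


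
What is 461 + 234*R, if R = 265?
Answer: 62471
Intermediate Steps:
461 + 234*R = 461 + 234*265 = 461 + 62010 = 62471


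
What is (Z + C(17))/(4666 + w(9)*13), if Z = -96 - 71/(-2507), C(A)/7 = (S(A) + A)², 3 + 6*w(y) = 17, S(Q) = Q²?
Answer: 4928932689/35321123 ≈ 139.55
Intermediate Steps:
w(y) = 7/3 (w(y) = -½ + (⅙)*17 = -½ + 17/6 = 7/3)
C(A) = 7*(A + A²)² (C(A) = 7*(A² + A)² = 7*(A + A²)²)
Z = -240601/2507 (Z = -96 - 71*(-1)/2507 = -96 - 1*(-71/2507) = -96 + 71/2507 = -240601/2507 ≈ -95.972)
(Z + C(17))/(4666 + w(9)*13) = (-240601/2507 + 7*17²*(1 + 17)²)/(4666 + (7/3)*13) = (-240601/2507 + 7*289*18²)/(4666 + 91/3) = (-240601/2507 + 7*289*324)/(14089/3) = (-240601/2507 + 655452)*(3/14089) = (1642977563/2507)*(3/14089) = 4928932689/35321123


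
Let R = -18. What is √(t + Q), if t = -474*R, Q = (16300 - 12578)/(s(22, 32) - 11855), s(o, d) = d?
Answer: √1192587357822/11823 ≈ 92.367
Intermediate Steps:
Q = -3722/11823 (Q = (16300 - 12578)/(32 - 11855) = 3722/(-11823) = 3722*(-1/11823) = -3722/11823 ≈ -0.31481)
t = 8532 (t = -474*(-18) = 8532)
√(t + Q) = √(8532 - 3722/11823) = √(100870114/11823) = √1192587357822/11823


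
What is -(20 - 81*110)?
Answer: 8890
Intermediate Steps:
-(20 - 81*110) = -(20 - 8910) = -1*(-8890) = 8890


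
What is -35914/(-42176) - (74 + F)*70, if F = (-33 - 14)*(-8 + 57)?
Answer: 3290378597/21088 ≈ 1.5603e+5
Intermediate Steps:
F = -2303 (F = -47*49 = -2303)
-35914/(-42176) - (74 + F)*70 = -35914/(-42176) - (74 - 2303)*70 = -35914*(-1/42176) - (-2229)*70 = 17957/21088 - 1*(-156030) = 17957/21088 + 156030 = 3290378597/21088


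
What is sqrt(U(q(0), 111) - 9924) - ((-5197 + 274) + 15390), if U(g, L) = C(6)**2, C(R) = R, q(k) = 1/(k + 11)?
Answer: -10467 + 4*I*sqrt(618) ≈ -10467.0 + 99.438*I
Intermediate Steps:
q(k) = 1/(11 + k)
U(g, L) = 36 (U(g, L) = 6**2 = 36)
sqrt(U(q(0), 111) - 9924) - ((-5197 + 274) + 15390) = sqrt(36 - 9924) - ((-5197 + 274) + 15390) = sqrt(-9888) - (-4923 + 15390) = 4*I*sqrt(618) - 1*10467 = 4*I*sqrt(618) - 10467 = -10467 + 4*I*sqrt(618)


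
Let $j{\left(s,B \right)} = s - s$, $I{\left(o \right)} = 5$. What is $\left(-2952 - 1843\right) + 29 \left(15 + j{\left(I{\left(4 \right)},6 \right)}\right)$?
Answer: $-4360$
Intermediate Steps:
$j{\left(s,B \right)} = 0$
$\left(-2952 - 1843\right) + 29 \left(15 + j{\left(I{\left(4 \right)},6 \right)}\right) = \left(-2952 - 1843\right) + 29 \left(15 + 0\right) = -4795 + 29 \cdot 15 = -4795 + 435 = -4360$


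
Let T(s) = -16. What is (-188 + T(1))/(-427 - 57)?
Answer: 51/121 ≈ 0.42149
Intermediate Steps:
(-188 + T(1))/(-427 - 57) = (-188 - 16)/(-427 - 57) = -204/(-484) = -204*(-1/484) = 51/121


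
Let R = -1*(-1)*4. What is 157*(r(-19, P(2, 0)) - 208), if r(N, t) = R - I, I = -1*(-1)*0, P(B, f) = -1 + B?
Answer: -32028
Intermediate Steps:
R = 4 (R = 1*4 = 4)
I = 0 (I = 1*0 = 0)
r(N, t) = 4 (r(N, t) = 4 - 1*0 = 4 + 0 = 4)
157*(r(-19, P(2, 0)) - 208) = 157*(4 - 208) = 157*(-204) = -32028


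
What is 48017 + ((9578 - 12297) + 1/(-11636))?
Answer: 527087527/11636 ≈ 45298.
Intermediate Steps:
48017 + ((9578 - 12297) + 1/(-11636)) = 48017 + (-2719 - 1/11636) = 48017 - 31638285/11636 = 527087527/11636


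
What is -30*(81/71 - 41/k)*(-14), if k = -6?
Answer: 237790/71 ≈ 3349.2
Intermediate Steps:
-30*(81/71 - 41/k)*(-14) = -30*(81/71 - 41/(-6))*(-14) = -30*(81*(1/71) - 41*(-1/6))*(-14) = -30*(81/71 + 41/6)*(-14) = -30*3397/426*(-14) = -16985/71*(-14) = 237790/71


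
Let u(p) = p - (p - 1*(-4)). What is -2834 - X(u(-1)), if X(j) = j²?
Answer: -2850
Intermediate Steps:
u(p) = -4 (u(p) = p - (p + 4) = p - (4 + p) = p + (-4 - p) = -4)
-2834 - X(u(-1)) = -2834 - 1*(-4)² = -2834 - 1*16 = -2834 - 16 = -2850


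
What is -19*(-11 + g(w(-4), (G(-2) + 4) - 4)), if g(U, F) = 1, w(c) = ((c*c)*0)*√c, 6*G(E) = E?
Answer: 190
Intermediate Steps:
G(E) = E/6
w(c) = 0 (w(c) = (c²*0)*√c = 0*√c = 0)
-19*(-11 + g(w(-4), (G(-2) + 4) - 4)) = -19*(-11 + 1) = -19*(-10) = 190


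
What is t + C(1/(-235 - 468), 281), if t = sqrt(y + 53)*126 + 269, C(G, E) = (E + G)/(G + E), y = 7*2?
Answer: 270 + 126*sqrt(67) ≈ 1301.4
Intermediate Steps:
y = 14
C(G, E) = 1 (C(G, E) = (E + G)/(E + G) = 1)
t = 269 + 126*sqrt(67) (t = sqrt(14 + 53)*126 + 269 = sqrt(67)*126 + 269 = 126*sqrt(67) + 269 = 269 + 126*sqrt(67) ≈ 1300.4)
t + C(1/(-235 - 468), 281) = (269 + 126*sqrt(67)) + 1 = 270 + 126*sqrt(67)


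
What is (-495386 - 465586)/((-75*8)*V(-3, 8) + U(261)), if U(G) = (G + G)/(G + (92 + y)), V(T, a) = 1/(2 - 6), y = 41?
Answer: -63103828/9937 ≈ -6350.4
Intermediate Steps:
V(T, a) = -1/4 (V(T, a) = 1/(-4) = -1/4)
U(G) = 2*G/(133 + G) (U(G) = (G + G)/(G + (92 + 41)) = (2*G)/(G + 133) = (2*G)/(133 + G) = 2*G/(133 + G))
(-495386 - 465586)/((-75*8)*V(-3, 8) + U(261)) = (-495386 - 465586)/(-75*8*(-1/4) + 2*261/(133 + 261)) = -960972/(-600*(-1/4) + 2*261/394) = -960972/(150 + 2*261*(1/394)) = -960972/(150 + 261/197) = -960972/29811/197 = -960972*197/29811 = -63103828/9937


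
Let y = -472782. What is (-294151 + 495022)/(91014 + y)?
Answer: -66957/127256 ≈ -0.52616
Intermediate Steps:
(-294151 + 495022)/(91014 + y) = (-294151 + 495022)/(91014 - 472782) = 200871/(-381768) = 200871*(-1/381768) = -66957/127256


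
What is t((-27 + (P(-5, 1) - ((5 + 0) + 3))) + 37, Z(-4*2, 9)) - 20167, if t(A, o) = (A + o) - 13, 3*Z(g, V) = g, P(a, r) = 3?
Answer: -60533/3 ≈ -20178.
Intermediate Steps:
Z(g, V) = g/3
t(A, o) = -13 + A + o
t((-27 + (P(-5, 1) - ((5 + 0) + 3))) + 37, Z(-4*2, 9)) - 20167 = (-13 + ((-27 + (3 - ((5 + 0) + 3))) + 37) + (-4*2)/3) - 20167 = (-13 + ((-27 + (3 - (5 + 3))) + 37) + (⅓)*(-8)) - 20167 = (-13 + ((-27 + (3 - 1*8)) + 37) - 8/3) - 20167 = (-13 + ((-27 + (3 - 8)) + 37) - 8/3) - 20167 = (-13 + ((-27 - 5) + 37) - 8/3) - 20167 = (-13 + (-32 + 37) - 8/3) - 20167 = (-13 + 5 - 8/3) - 20167 = -32/3 - 20167 = -60533/3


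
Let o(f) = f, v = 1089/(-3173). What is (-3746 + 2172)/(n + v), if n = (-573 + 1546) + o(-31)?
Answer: -4994302/2987877 ≈ -1.6715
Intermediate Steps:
v = -1089/3173 (v = 1089*(-1/3173) = -1089/3173 ≈ -0.34321)
n = 942 (n = (-573 + 1546) - 31 = 973 - 31 = 942)
(-3746 + 2172)/(n + v) = (-3746 + 2172)/(942 - 1089/3173) = -1574/2987877/3173 = -1574*3173/2987877 = -4994302/2987877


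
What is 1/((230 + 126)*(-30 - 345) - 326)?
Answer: -1/133826 ≈ -7.4724e-6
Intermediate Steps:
1/((230 + 126)*(-30 - 345) - 326) = 1/(356*(-375) - 326) = 1/(-133500 - 326) = 1/(-133826) = -1/133826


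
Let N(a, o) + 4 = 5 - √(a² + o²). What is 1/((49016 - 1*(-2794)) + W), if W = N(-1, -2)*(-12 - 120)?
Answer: 261/13487518 - √5/20231277 ≈ 1.9241e-5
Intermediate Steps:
N(a, o) = 1 - √(a² + o²) (N(a, o) = -4 + (5 - √(a² + o²)) = 1 - √(a² + o²))
W = -132 + 132*√5 (W = (1 - √((-1)² + (-2)²))*(-12 - 120) = (1 - √(1 + 4))*(-132) = (1 - √5)*(-132) = -132 + 132*√5 ≈ 163.16)
1/((49016 - 1*(-2794)) + W) = 1/((49016 - 1*(-2794)) + (-132 + 132*√5)) = 1/((49016 + 2794) + (-132 + 132*√5)) = 1/(51810 + (-132 + 132*√5)) = 1/(51678 + 132*√5)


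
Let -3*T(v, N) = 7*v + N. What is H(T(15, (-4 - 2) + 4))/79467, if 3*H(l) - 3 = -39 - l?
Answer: -5/715203 ≈ -6.9910e-6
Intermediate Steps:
T(v, N) = -7*v/3 - N/3 (T(v, N) = -(7*v + N)/3 = -(N + 7*v)/3 = -7*v/3 - N/3)
H(l) = -12 - l/3 (H(l) = 1 + (-39 - l)/3 = 1 + (-13 - l/3) = -12 - l/3)
H(T(15, (-4 - 2) + 4))/79467 = (-12 - (-7/3*15 - ((-4 - 2) + 4)/3)/3)/79467 = (-12 - (-35 - (-6 + 4)/3)/3)*(1/79467) = (-12 - (-35 - 1/3*(-2))/3)*(1/79467) = (-12 - (-35 + 2/3)/3)*(1/79467) = (-12 - 1/3*(-103/3))*(1/79467) = (-12 + 103/9)*(1/79467) = -5/9*1/79467 = -5/715203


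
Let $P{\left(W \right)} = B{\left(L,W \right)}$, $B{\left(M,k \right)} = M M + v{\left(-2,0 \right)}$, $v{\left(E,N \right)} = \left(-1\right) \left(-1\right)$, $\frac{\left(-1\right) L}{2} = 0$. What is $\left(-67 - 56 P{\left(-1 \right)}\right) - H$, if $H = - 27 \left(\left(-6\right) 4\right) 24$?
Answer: $-15675$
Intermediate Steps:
$L = 0$ ($L = \left(-2\right) 0 = 0$)
$v{\left(E,N \right)} = 1$
$B{\left(M,k \right)} = 1 + M^{2}$ ($B{\left(M,k \right)} = M M + 1 = M^{2} + 1 = 1 + M^{2}$)
$P{\left(W \right)} = 1$ ($P{\left(W \right)} = 1 + 0^{2} = 1 + 0 = 1$)
$H = 15552$ ($H = \left(-27\right) \left(-24\right) 24 = 648 \cdot 24 = 15552$)
$\left(-67 - 56 P{\left(-1 \right)}\right) - H = \left(-67 - 56\right) - 15552 = -123 - 15552 = -15675$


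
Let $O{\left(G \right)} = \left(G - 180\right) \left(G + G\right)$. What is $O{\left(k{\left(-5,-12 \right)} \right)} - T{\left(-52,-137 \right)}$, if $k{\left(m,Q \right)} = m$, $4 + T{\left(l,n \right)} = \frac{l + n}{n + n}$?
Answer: $\frac{507807}{274} \approx 1853.3$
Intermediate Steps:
$T{\left(l,n \right)} = -4 + \frac{l + n}{2 n}$ ($T{\left(l,n \right)} = -4 + \frac{l + n}{n + n} = -4 + \frac{l + n}{2 n}$)
$O{\left(G \right)} = 2 G \left(-180 + G\right)$ ($O{\left(G \right)} = \left(-180 + G\right) 2 G = 2 G \left(-180 + G\right)$)
$O{\left(k{\left(-5,-12 \right)} \right)} - T{\left(-52,-137 \right)} = 2 \left(-5\right) \left(-180 - 5\right) - \frac{-52 - -959}{2 \left(-137\right)} = 2 \left(-5\right) \left(-185\right) - \frac{1}{2} \left(- \frac{1}{137}\right) \left(-52 + 959\right) = 1850 - \frac{1}{2} \left(- \frac{1}{137}\right) 907 = 1850 - - \frac{907}{274} = 1850 + \frac{907}{274} = \frac{507807}{274}$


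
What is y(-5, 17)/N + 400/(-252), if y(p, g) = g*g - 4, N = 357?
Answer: -845/1071 ≈ -0.78898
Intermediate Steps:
y(p, g) = -4 + g**2 (y(p, g) = g**2 - 4 = -4 + g**2)
y(-5, 17)/N + 400/(-252) = (-4 + 17**2)/357 + 400/(-252) = (-4 + 289)*(1/357) + 400*(-1/252) = 285*(1/357) - 100/63 = 95/119 - 100/63 = -845/1071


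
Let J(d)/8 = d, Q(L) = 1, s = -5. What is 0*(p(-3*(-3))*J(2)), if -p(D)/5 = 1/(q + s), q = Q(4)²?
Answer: 0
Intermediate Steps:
q = 1 (q = 1² = 1)
J(d) = 8*d
p(D) = 5/4 (p(D) = -5/(1 - 5) = -5/(-4) = -5*(-¼) = 5/4)
0*(p(-3*(-3))*J(2)) = 0*(5*(8*2)/4) = 0*((5/4)*16) = 0*20 = 0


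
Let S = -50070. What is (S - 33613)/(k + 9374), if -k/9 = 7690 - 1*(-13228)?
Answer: 83683/178888 ≈ 0.46780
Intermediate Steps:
k = -188262 (k = -9*(7690 - 1*(-13228)) = -9*(7690 + 13228) = -9*20918 = -188262)
(S - 33613)/(k + 9374) = (-50070 - 33613)/(-188262 + 9374) = -83683/(-178888) = -83683*(-1/178888) = 83683/178888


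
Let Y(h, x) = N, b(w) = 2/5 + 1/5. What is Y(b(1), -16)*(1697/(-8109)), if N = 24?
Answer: -13576/2703 ≈ -5.0226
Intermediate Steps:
b(w) = ⅗ (b(w) = 2*(⅕) + 1*(⅕) = ⅖ + ⅕ = ⅗)
Y(h, x) = 24
Y(b(1), -16)*(1697/(-8109)) = 24*(1697/(-8109)) = 24*(1697*(-1/8109)) = 24*(-1697/8109) = -13576/2703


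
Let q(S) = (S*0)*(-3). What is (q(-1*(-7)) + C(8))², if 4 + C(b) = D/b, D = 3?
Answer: 841/64 ≈ 13.141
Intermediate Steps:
C(b) = -4 + 3/b
q(S) = 0 (q(S) = 0*(-3) = 0)
(q(-1*(-7)) + C(8))² = (0 + (-4 + 3/8))² = (0 - 29/8)² = (-29/8)² = 841/64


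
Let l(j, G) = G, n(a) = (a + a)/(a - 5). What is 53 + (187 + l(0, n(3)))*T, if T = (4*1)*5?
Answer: 3733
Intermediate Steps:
n(a) = 2*a/(-5 + a) (n(a) = (2*a)/(-5 + a) = 2*a/(-5 + a))
T = 20 (T = 4*5 = 20)
53 + (187 + l(0, n(3)))*T = 53 + (187 + 2*3/(-5 + 3))*20 = 53 + (187 + 2*3/(-2))*20 = 53 + (187 + 2*3*(-1/2))*20 = 53 + (187 - 3)*20 = 53 + 184*20 = 53 + 3680 = 3733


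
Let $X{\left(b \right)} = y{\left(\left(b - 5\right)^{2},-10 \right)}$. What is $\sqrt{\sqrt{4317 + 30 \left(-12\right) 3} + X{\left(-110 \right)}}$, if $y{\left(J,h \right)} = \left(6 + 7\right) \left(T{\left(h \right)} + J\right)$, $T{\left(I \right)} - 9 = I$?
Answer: $\sqrt{171912 + \sqrt{3237}} \approx 414.69$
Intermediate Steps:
$T{\left(I \right)} = 9 + I$
$y{\left(J,h \right)} = 117 + 13 J + 13 h$ ($y{\left(J,h \right)} = \left(6 + 7\right) \left(\left(9 + h\right) + J\right) = 13 \left(9 + J + h\right) = 117 + 13 J + 13 h$)
$X{\left(b \right)} = -13 + 13 \left(-5 + b\right)^{2}$ ($X{\left(b \right)} = 117 + 13 \left(b - 5\right)^{2} + 13 \left(-10\right) = 117 + 13 \left(-5 + b\right)^{2} - 130 = -13 + 13 \left(-5 + b\right)^{2}$)
$\sqrt{\sqrt{4317 + 30 \left(-12\right) 3} + X{\left(-110 \right)}} = \sqrt{\sqrt{4317 + 30 \left(-12\right) 3} - \left(13 - 13 \left(-5 - 110\right)^{2}\right)} = \sqrt{\sqrt{4317 - 1080} - \left(13 - 13 \left(-115\right)^{2}\right)} = \sqrt{\sqrt{4317 - 1080} + \left(-13 + 13 \cdot 13225\right)} = \sqrt{\sqrt{3237} + \left(-13 + 171925\right)} = \sqrt{\sqrt{3237} + 171912} = \sqrt{171912 + \sqrt{3237}}$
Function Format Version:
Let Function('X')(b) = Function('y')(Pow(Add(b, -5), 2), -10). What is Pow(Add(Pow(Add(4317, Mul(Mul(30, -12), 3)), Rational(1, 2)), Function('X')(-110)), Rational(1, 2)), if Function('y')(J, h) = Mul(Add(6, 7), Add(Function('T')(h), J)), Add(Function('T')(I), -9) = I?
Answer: Pow(Add(171912, Pow(3237, Rational(1, 2))), Rational(1, 2)) ≈ 414.69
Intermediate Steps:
Function('T')(I) = Add(9, I)
Function('y')(J, h) = Add(117, Mul(13, J), Mul(13, h)) (Function('y')(J, h) = Mul(Add(6, 7), Add(Add(9, h), J)) = Mul(13, Add(9, J, h)) = Add(117, Mul(13, J), Mul(13, h)))
Function('X')(b) = Add(-13, Mul(13, Pow(Add(-5, b), 2))) (Function('X')(b) = Add(117, Mul(13, Pow(Add(b, -5), 2)), Mul(13, -10)) = Add(117, Mul(13, Pow(Add(-5, b), 2)), -130) = Add(-13, Mul(13, Pow(Add(-5, b), 2))))
Pow(Add(Pow(Add(4317, Mul(Mul(30, -12), 3)), Rational(1, 2)), Function('X')(-110)), Rational(1, 2)) = Pow(Add(Pow(Add(4317, Mul(Mul(30, -12), 3)), Rational(1, 2)), Add(-13, Mul(13, Pow(Add(-5, -110), 2)))), Rational(1, 2)) = Pow(Add(Pow(Add(4317, Mul(-360, 3)), Rational(1, 2)), Add(-13, Mul(13, Pow(-115, 2)))), Rational(1, 2)) = Pow(Add(Pow(Add(4317, -1080), Rational(1, 2)), Add(-13, Mul(13, 13225))), Rational(1, 2)) = Pow(Add(Pow(3237, Rational(1, 2)), Add(-13, 171925)), Rational(1, 2)) = Pow(Add(Pow(3237, Rational(1, 2)), 171912), Rational(1, 2)) = Pow(Add(171912, Pow(3237, Rational(1, 2))), Rational(1, 2))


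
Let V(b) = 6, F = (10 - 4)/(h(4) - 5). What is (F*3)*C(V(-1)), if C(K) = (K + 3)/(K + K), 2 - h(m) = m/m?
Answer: -27/8 ≈ -3.3750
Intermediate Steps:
h(m) = 1 (h(m) = 2 - m/m = 2 - 1*1 = 2 - 1 = 1)
F = -3/2 (F = (10 - 4)/(1 - 5) = 6/(-4) = 6*(-¼) = -3/2 ≈ -1.5000)
C(K) = (3 + K)/(2*K) (C(K) = (3 + K)/((2*K)) = (3 + K)*(1/(2*K)) = (3 + K)/(2*K))
(F*3)*C(V(-1)) = (-3/2*3)*((½)*(3 + 6)/6) = -9*9/(4*6) = -9/2*¾ = -27/8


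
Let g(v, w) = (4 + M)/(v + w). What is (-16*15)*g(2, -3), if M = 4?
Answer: 1920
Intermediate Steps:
g(v, w) = 8/(v + w) (g(v, w) = (4 + 4)/(v + w) = 8/(v + w))
(-16*15)*g(2, -3) = (-16*15)*(8/(2 - 3)) = -1920/(-1) = -1920*(-1) = -240*(-8) = 1920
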